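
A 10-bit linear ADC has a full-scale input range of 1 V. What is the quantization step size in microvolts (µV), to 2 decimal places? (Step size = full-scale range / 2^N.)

976.56 µV

1 V / 2^10 = 1 / 1,024 V = 976.56 µV.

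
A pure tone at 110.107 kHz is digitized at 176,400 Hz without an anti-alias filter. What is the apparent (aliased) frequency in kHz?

66.293 kHz

Nyquist = 176,400/2 = 88,200 Hz; 110,107 Hz exceeds it.
Alias = |110,107 − 1×176,400| = |110,107 − 176,400| = 66,293 Hz = 66.293 kHz.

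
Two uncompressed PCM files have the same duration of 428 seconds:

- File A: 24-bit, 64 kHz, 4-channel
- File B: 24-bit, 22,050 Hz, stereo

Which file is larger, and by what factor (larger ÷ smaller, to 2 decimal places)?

File A: 64,000 × 3 × 4 = 768,000 bytes/s.
File B: 22,050 × 3 × 2 = 132,300 bytes/s.
File A is larger; ratio = 328,704,000 / 56,624,400 = 5.80.

File A, by a factor of 5.80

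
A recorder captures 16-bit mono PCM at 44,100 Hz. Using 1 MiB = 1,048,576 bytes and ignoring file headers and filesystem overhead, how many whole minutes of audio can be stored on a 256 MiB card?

Uncompressed byte rate = 44,100 × 2 × 1 = 88,200 bytes/s.
Capacity = 256 × 1,048,576 = 268,435,456 bytes.
268,435,456 / 88,200 ≈ 3043.49 s → 50 minutes.

50 minutes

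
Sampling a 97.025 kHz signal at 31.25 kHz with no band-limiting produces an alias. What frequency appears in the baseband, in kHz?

Nyquist = 31,250/2 = 15,625 Hz; 97,025 Hz exceeds it.
Alias = |97,025 − 3×31,250| = |97,025 − 93,750| = 3,275 Hz = 3.275 kHz.

3.275 kHz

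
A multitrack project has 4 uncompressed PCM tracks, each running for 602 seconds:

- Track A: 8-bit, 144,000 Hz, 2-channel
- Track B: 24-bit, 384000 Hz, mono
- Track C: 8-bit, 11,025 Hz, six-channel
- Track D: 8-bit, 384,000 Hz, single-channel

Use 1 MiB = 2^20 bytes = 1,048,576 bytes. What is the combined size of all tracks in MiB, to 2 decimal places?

Track A: 144,000 × 602 × 1 × 2 = 173,376,000 bytes.
Track B: 384,000 × 602 × 3 × 1 = 693,504,000 bytes.
Track C: 11,025 × 602 × 1 × 6 = 39,822,300 bytes.
Track D: 384,000 × 602 × 1 × 1 = 231,168,000 bytes.
Total = 1,137,870,300 bytes = 1085.16 MiB.

1085.16 MiB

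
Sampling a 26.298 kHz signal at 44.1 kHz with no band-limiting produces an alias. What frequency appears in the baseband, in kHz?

17.802 kHz

Nyquist = 44,100/2 = 22,050 Hz; 26,298 Hz exceeds it.
Alias = |26,298 − 1×44,100| = |26,298 − 44,100| = 17,802 Hz = 17.802 kHz.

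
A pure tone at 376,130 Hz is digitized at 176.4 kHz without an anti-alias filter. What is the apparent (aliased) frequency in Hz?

Nyquist = 176,400/2 = 88,200 Hz; 376,130 Hz exceeds it.
Alias = |376,130 − 2×176,400| = |376,130 − 352,800| = 23,330 Hz.

23,330 Hz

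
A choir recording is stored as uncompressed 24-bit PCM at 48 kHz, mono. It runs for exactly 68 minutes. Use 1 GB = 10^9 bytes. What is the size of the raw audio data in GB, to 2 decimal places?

Duration = exactly 68 minutes = 4,080 s.
Bytes = 48,000 samples/s × 4,080 s × 3 bytes/sample × 1 ch = 587,520,000 bytes.
587,520,000 / 1,000,000,000 = 0.59 GB.

0.59 GB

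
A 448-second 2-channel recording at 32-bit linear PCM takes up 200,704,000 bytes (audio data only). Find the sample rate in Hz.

Bytes = sample_rate × seconds × bytes_per_sample × channels.
sample_rate = 200,704,000 / (448 × 4 × 2) = 200,704,000 / 3,584 = 56,000 Hz.

56,000 Hz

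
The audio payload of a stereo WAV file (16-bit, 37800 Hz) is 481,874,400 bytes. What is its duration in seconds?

3,187 seconds

Byte rate = 37,800 × 2 × 2 = 151,200 bytes/s.
Duration = 481,874,400 / 151,200 = 3,187 s.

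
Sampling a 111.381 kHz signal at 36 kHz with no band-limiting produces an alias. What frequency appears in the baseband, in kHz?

Nyquist = 36,000/2 = 18,000 Hz; 111,381 Hz exceeds it.
Alias = |111,381 − 3×36,000| = |111,381 − 108,000| = 3,381 Hz = 3.381 kHz.

3.381 kHz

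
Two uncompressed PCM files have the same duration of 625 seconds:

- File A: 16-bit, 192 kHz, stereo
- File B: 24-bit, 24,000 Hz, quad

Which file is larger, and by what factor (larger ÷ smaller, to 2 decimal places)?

File A, by a factor of 2.67

File A: 192,000 × 2 × 2 = 768,000 bytes/s.
File B: 24,000 × 3 × 4 = 288,000 bytes/s.
File A is larger; ratio = 480,000,000 / 180,000,000 = 2.67.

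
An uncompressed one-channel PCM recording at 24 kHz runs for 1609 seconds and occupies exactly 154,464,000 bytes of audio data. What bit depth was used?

32 bits

Bytes per sample = 154,464,000 / (24,000 × 1,609 × 1) = 154,464,000 / 38,616,000 = 4.
Bit depth = 4 × 8 = 32 bits.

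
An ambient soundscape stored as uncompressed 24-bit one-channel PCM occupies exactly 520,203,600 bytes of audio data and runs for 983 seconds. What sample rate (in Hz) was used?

176,400 Hz

Bytes = sample_rate × seconds × bytes_per_sample × channels.
sample_rate = 520,203,600 / (983 × 3 × 1) = 520,203,600 / 2,949 = 176,400 Hz.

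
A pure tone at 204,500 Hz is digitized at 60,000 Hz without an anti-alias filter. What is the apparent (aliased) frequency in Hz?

Nyquist = 60,000/2 = 30,000 Hz; 204,500 Hz exceeds it.
Alias = |204,500 − 3×60,000| = |204,500 − 180,000| = 24,500 Hz.

24,500 Hz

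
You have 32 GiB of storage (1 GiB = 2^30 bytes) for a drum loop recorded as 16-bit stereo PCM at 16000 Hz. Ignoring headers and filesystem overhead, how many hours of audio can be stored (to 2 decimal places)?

Uncompressed byte rate = 16,000 × 2 × 2 = 64,000 bytes/s.
Capacity = 32 × 1,073,741,824 = 34,359,738,368 bytes.
34,359,738,368 / 64,000 ≈ 536870.91 s → 149.13 hours.

149.13 hours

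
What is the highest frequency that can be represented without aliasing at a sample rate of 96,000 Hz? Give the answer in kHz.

48 kHz

Nyquist frequency = sample rate / 2 = 96,000 / 2 = 48 kHz.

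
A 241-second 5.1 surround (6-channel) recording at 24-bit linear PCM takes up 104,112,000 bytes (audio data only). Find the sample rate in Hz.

24,000 Hz

Bytes = sample_rate × seconds × bytes_per_sample × channels.
sample_rate = 104,112,000 / (241 × 3 × 6) = 104,112,000 / 4,338 = 24,000 Hz.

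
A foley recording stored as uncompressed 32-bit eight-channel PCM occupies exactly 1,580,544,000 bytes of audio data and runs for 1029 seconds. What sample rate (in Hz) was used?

Bytes = sample_rate × seconds × bytes_per_sample × channels.
sample_rate = 1,580,544,000 / (1,029 × 4 × 8) = 1,580,544,000 / 32,928 = 48,000 Hz.

48,000 Hz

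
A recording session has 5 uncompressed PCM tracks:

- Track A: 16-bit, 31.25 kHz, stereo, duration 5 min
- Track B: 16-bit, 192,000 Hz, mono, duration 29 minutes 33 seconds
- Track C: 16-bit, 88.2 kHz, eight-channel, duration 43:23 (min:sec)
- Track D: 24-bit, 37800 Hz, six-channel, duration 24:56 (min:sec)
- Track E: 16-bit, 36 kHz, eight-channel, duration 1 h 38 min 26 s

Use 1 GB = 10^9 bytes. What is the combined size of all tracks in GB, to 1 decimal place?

8.8 GB

Track A: 5 min = 300 s; 31,250 × 300 × 2 × 2 = 37,500,000 bytes.
Track B: 29 minutes 33 seconds = 1,773 s; 192,000 × 1,773 × 2 × 1 = 680,832,000 bytes.
Track C: 43:23 (min:sec) = 2,603 s; 88,200 × 2,603 × 2 × 8 = 3,673,353,600 bytes.
Track D: 24:56 (min:sec) = 1,496 s; 37,800 × 1,496 × 3 × 6 = 1,017,878,400 bytes.
Track E: 1 h 38 min 26 s = 5,906 s; 36,000 × 5,906 × 2 × 8 = 3,401,856,000 bytes.
Total = 8,811,420,000 bytes = 8.8 GB.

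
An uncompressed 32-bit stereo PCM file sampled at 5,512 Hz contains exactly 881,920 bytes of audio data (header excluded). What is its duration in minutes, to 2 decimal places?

0.33 minutes

Byte rate = 5,512 × 4 × 2 = 44,096 bytes/s.
Duration = 881,920 / 44,096 = 20 s.
20 s / 60 = 0.33 minutes.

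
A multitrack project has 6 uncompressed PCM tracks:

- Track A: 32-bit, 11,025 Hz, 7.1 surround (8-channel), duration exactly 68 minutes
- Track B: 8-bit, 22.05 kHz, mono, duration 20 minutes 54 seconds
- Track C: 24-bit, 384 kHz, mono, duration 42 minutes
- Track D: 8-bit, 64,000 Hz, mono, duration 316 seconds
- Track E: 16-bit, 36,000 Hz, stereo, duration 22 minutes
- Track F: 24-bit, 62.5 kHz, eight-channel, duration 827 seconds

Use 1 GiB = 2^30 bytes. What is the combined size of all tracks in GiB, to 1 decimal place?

Track A: exactly 68 minutes = 4,080 s; 11,025 × 4,080 × 4 × 8 = 1,439,424,000 bytes.
Track B: 20 minutes 54 seconds = 1,254 s; 22,050 × 1,254 × 1 × 1 = 27,650,700 bytes.
Track C: 42 minutes = 2,520 s; 384,000 × 2,520 × 3 × 1 = 2,903,040,000 bytes.
Track D: 64,000 × 316 × 1 × 1 = 20,224,000 bytes.
Track E: 22 minutes = 1,320 s; 36,000 × 1,320 × 2 × 2 = 190,080,000 bytes.
Track F: 62,500 × 827 × 3 × 8 = 1,240,500,000 bytes.
Total = 5,820,918,700 bytes = 5.4 GiB.

5.4 GiB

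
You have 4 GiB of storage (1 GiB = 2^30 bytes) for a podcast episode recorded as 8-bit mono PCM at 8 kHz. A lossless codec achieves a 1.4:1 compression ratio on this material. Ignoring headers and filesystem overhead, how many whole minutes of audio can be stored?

Uncompressed byte rate = 8,000 × 1 × 1 = 8,000 bytes/s.
After 1.4:1 compression, effective rate ≈ 5714.29 bytes/s.
Capacity = 4 × 1,073,741,824 = 4,294,967,296 bytes.
4,294,967,296 / effective rate ≈ 751619.28 s → 12,526 minutes.

12,526 minutes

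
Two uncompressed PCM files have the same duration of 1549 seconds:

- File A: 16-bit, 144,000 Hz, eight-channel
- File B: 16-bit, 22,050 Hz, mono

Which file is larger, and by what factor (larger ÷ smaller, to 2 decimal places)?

File A, by a factor of 52.24

File A: 144,000 × 2 × 8 = 2,304,000 bytes/s.
File B: 22,050 × 2 × 1 = 44,100 bytes/s.
File A is larger; ratio = 3,568,896,000 / 68,310,900 = 52.24.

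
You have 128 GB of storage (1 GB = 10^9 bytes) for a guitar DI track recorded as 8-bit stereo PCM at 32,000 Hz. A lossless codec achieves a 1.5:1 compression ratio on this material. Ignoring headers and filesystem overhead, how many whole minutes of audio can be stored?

50,000 minutes

Uncompressed byte rate = 32,000 × 1 × 2 = 64,000 bytes/s.
After 1.5:1 compression, effective rate ≈ 42666.67 bytes/s.
Capacity = 128 × 1,000,000,000 = 128,000,000,000 bytes.
128,000,000,000 / effective rate ≈ 3000000 s → 50,000 minutes.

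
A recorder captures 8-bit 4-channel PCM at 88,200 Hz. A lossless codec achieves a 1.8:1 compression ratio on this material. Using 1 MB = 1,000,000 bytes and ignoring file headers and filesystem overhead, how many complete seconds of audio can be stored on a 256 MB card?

Uncompressed byte rate = 88,200 × 1 × 4 = 352,800 bytes/s.
After 1.8:1 compression, effective rate ≈ 196000 bytes/s.
Capacity = 256 × 1,000,000 = 256,000,000 bytes.
256,000,000 / effective rate ≈ 1306.12 s → 1,306 seconds.

1,306 seconds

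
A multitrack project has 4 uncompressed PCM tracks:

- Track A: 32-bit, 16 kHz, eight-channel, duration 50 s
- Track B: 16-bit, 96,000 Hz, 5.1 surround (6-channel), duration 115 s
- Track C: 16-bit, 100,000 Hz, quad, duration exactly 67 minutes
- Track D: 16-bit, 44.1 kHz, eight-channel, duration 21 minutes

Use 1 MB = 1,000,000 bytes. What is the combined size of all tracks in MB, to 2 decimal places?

4263.14 MB

Track A: 16,000 × 50 × 4 × 8 = 25,600,000 bytes.
Track B: 96,000 × 115 × 2 × 6 = 132,480,000 bytes.
Track C: exactly 67 minutes = 4,020 s; 100,000 × 4,020 × 2 × 4 = 3,216,000,000 bytes.
Track D: 21 minutes = 1,260 s; 44,100 × 1,260 × 2 × 8 = 889,056,000 bytes.
Total = 4,263,136,000 bytes = 4263.14 MB.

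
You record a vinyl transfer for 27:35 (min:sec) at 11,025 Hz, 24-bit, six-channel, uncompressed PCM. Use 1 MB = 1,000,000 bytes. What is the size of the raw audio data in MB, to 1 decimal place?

Duration = 27:35 (min:sec) = 1,655 s.
Bytes = 11,025 samples/s × 1,655 s × 3 bytes/sample × 6 ch = 328,434,750 bytes.
328,434,750 / 1,000,000 = 328.4 MB.

328.4 MB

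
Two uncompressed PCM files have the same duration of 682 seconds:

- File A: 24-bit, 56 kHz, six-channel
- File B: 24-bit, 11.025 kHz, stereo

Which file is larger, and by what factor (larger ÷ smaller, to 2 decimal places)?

File A, by a factor of 15.24

File A: 56,000 × 3 × 6 = 1,008,000 bytes/s.
File B: 11,025 × 3 × 2 = 66,150 bytes/s.
File A is larger; ratio = 687,456,000 / 45,114,300 = 15.24.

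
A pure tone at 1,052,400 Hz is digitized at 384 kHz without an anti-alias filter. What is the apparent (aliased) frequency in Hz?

Nyquist = 384,000/2 = 192,000 Hz; 1,052,400 Hz exceeds it.
Alias = |1,052,400 − 3×384,000| = |1,052,400 − 1,152,000| = 99,600 Hz.

99,600 Hz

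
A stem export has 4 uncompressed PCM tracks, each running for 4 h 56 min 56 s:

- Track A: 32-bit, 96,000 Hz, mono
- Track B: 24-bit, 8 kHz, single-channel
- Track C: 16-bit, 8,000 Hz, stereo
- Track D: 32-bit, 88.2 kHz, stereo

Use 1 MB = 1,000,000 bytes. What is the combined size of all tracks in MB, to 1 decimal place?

4 h 56 min 56 s = 17,816 s.
Track A: 96,000 × 17,816 × 4 × 1 = 6,841,344,000 bytes.
Track B: 8,000 × 17,816 × 3 × 1 = 427,584,000 bytes.
Track C: 8,000 × 17,816 × 2 × 2 = 570,112,000 bytes.
Track D: 88,200 × 17,816 × 4 × 2 = 12,570,969,600 bytes.
Total = 20,410,009,600 bytes = 20410.0 MB.

20410.0 MB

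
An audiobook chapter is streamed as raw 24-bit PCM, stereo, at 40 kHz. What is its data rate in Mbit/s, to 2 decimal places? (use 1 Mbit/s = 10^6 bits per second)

Bit rate = 40,000 × 24 × 2 = 1,920,000 bits/s.
= 1.92 Mbit/s.

1.92 Mbit/s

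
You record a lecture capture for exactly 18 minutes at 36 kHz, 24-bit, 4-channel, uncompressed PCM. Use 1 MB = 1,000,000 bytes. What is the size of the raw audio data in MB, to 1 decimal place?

Duration = exactly 18 minutes = 1,080 s.
Bytes = 36,000 samples/s × 1,080 s × 3 bytes/sample × 4 ch = 466,560,000 bytes.
466,560,000 / 1,000,000 = 466.6 MB.

466.6 MB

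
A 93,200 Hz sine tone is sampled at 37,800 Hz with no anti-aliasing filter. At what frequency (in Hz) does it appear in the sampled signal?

17,600 Hz

Nyquist = 37,800/2 = 18,900 Hz; 93,200 Hz exceeds it.
Alias = |93,200 − 2×37,800| = |93,200 − 75,600| = 17,600 Hz.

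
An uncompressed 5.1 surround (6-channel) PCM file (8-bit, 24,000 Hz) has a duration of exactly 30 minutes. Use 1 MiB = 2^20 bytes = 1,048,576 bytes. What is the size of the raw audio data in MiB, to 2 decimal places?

Duration = exactly 30 minutes = 1,800 s.
Bytes = 24,000 samples/s × 1,800 s × 1 bytes/sample × 6 ch = 259,200,000 bytes.
259,200,000 / 1,048,576 = 247.19 MiB.

247.19 MiB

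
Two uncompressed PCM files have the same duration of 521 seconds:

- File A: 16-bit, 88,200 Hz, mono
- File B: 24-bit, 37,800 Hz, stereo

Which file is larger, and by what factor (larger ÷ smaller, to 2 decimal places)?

File A: 88,200 × 2 × 1 = 176,400 bytes/s.
File B: 37,800 × 3 × 2 = 226,800 bytes/s.
File B is larger; ratio = 118,162,800 / 91,904,400 = 1.29.

File B, by a factor of 1.29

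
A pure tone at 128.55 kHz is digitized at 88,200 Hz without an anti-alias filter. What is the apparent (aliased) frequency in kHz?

Nyquist = 88,200/2 = 44,100 Hz; 128,550 Hz exceeds it.
Alias = |128,550 − 1×88,200| = |128,550 − 88,200| = 40,350 Hz = 40.35 kHz.

40.35 kHz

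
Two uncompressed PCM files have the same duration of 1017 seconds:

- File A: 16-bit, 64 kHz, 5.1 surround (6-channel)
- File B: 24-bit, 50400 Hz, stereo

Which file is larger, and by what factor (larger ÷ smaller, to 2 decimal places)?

File A: 64,000 × 2 × 6 = 768,000 bytes/s.
File B: 50,400 × 3 × 2 = 302,400 bytes/s.
File A is larger; ratio = 781,056,000 / 307,540,800 = 2.54.

File A, by a factor of 2.54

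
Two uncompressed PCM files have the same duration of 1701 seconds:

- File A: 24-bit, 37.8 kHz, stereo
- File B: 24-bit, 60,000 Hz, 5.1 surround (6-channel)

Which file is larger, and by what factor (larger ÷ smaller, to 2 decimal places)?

File B, by a factor of 4.76

File A: 37,800 × 3 × 2 = 226,800 bytes/s.
File B: 60,000 × 3 × 6 = 1,080,000 bytes/s.
File B is larger; ratio = 1,837,080,000 / 385,786,800 = 4.76.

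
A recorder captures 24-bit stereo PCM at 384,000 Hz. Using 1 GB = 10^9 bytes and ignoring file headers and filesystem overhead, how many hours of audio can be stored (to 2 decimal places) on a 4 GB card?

0.48 hours

Uncompressed byte rate = 384,000 × 3 × 2 = 2,304,000 bytes/s.
Capacity = 4 × 1,000,000,000 = 4,000,000,000 bytes.
4,000,000,000 / 2,304,000 ≈ 1736.11 s → 0.48 hours.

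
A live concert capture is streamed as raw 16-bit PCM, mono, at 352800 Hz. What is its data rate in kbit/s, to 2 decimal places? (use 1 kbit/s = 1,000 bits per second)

Bit rate = 352,800 × 16 × 1 = 5,644,800 bits/s.
= 5644.80 kbit/s.

5644.80 kbit/s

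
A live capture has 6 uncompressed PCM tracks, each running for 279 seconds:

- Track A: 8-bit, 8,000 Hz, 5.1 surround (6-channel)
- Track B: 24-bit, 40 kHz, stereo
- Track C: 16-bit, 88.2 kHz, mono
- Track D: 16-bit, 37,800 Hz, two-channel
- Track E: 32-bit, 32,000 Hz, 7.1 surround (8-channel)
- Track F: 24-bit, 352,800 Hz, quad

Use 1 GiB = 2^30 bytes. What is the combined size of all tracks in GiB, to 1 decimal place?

1.5 GiB

Track A: 8,000 × 279 × 1 × 6 = 13,392,000 bytes.
Track B: 40,000 × 279 × 3 × 2 = 66,960,000 bytes.
Track C: 88,200 × 279 × 2 × 1 = 49,215,600 bytes.
Track D: 37,800 × 279 × 2 × 2 = 42,184,800 bytes.
Track E: 32,000 × 279 × 4 × 8 = 285,696,000 bytes.
Track F: 352,800 × 279 × 3 × 4 = 1,181,174,400 bytes.
Total = 1,638,622,800 bytes = 1.5 GiB.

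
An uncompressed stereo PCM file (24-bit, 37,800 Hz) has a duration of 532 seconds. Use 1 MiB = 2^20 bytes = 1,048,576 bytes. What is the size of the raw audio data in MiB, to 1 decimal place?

115.1 MiB

Bytes = 37,800 samples/s × 532 s × 3 bytes/sample × 2 ch = 120,657,600 bytes.
120,657,600 / 1,048,576 = 115.1 MiB.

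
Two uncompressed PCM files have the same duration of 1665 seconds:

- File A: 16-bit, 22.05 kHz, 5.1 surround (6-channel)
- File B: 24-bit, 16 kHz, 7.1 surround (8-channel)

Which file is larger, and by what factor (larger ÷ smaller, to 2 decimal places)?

File A: 22,050 × 2 × 6 = 264,600 bytes/s.
File B: 16,000 × 3 × 8 = 384,000 bytes/s.
File B is larger; ratio = 639,360,000 / 440,559,000 = 1.45.

File B, by a factor of 1.45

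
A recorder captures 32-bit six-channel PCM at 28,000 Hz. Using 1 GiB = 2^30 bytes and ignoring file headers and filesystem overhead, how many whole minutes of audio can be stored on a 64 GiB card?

Uncompressed byte rate = 28,000 × 4 × 6 = 672,000 bytes/s.
Capacity = 64 × 1,073,741,824 = 68,719,476,736 bytes.
68,719,476,736 / 672,000 ≈ 102261.13 s → 1,704 minutes.

1,704 minutes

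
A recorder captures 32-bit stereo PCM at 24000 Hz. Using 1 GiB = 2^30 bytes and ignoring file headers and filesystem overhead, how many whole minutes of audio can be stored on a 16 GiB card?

Uncompressed byte rate = 24,000 × 4 × 2 = 192,000 bytes/s.
Capacity = 16 × 1,073,741,824 = 17,179,869,184 bytes.
17,179,869,184 / 192,000 ≈ 89478.49 s → 1,491 minutes.

1,491 minutes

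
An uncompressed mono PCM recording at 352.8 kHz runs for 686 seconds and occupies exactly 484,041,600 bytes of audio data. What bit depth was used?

Bytes per sample = 484,041,600 / (352,800 × 686 × 1) = 484,041,600 / 242,020,800 = 2.
Bit depth = 2 × 8 = 16 bits.

16 bits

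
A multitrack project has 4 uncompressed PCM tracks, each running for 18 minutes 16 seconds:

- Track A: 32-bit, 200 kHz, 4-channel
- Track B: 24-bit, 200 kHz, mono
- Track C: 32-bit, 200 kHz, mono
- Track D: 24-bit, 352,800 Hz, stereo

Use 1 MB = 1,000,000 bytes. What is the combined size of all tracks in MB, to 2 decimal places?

18 minutes 16 seconds = 1,096 s.
Track A: 200,000 × 1,096 × 4 × 4 = 3,507,200,000 bytes.
Track B: 200,000 × 1,096 × 3 × 1 = 657,600,000 bytes.
Track C: 200,000 × 1,096 × 4 × 1 = 876,800,000 bytes.
Track D: 352,800 × 1,096 × 3 × 2 = 2,320,012,800 bytes.
Total = 7,361,612,800 bytes = 7361.61 MB.

7361.61 MB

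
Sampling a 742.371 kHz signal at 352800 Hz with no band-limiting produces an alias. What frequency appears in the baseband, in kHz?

36.771 kHz

Nyquist = 352,800/2 = 176,400 Hz; 742,371 Hz exceeds it.
Alias = |742,371 − 2×352,800| = |742,371 − 705,600| = 36,771 Hz = 36.771 kHz.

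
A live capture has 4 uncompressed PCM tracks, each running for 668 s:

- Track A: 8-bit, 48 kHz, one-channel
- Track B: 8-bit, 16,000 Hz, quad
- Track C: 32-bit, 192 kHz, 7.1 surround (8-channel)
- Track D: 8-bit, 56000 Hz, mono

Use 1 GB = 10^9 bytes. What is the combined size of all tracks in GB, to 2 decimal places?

4.22 GB

Track A: 48,000 × 668 × 1 × 1 = 32,064,000 bytes.
Track B: 16,000 × 668 × 1 × 4 = 42,752,000 bytes.
Track C: 192,000 × 668 × 4 × 8 = 4,104,192,000 bytes.
Track D: 56,000 × 668 × 1 × 1 = 37,408,000 bytes.
Total = 4,216,416,000 bytes = 4.22 GB.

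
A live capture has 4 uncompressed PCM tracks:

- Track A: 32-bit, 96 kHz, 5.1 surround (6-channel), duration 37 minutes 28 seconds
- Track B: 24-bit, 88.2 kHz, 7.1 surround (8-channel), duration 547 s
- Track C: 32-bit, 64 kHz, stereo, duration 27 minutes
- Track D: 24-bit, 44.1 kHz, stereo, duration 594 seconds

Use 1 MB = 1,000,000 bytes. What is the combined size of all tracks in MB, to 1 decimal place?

Track A: 37 minutes 28 seconds = 2,248 s; 96,000 × 2,248 × 4 × 6 = 5,179,392,000 bytes.
Track B: 88,200 × 547 × 3 × 8 = 1,157,889,600 bytes.
Track C: 27 minutes = 1,620 s; 64,000 × 1,620 × 4 × 2 = 829,440,000 bytes.
Track D: 44,100 × 594 × 3 × 2 = 157,172,400 bytes.
Total = 7,323,894,000 bytes = 7323.9 MB.

7323.9 MB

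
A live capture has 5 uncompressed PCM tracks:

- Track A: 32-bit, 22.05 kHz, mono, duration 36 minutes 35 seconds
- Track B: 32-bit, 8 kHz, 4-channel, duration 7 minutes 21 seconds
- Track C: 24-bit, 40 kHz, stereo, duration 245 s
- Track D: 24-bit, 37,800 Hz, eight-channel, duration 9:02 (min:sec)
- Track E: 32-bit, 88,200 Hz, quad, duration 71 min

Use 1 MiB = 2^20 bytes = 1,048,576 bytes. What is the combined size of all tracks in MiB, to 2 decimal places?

Track A: 36 minutes 35 seconds = 2,195 s; 22,050 × 2,195 × 4 × 1 = 193,599,000 bytes.
Track B: 7 minutes 21 seconds = 441 s; 8,000 × 441 × 4 × 4 = 56,448,000 bytes.
Track C: 40,000 × 245 × 3 × 2 = 58,800,000 bytes.
Track D: 9:02 (min:sec) = 542 s; 37,800 × 542 × 3 × 8 = 491,702,400 bytes.
Track E: 71 min = 4,260 s; 88,200 × 4,260 × 4 × 4 = 6,011,712,000 bytes.
Total = 6,812,261,400 bytes = 6496.68 MiB.

6496.68 MiB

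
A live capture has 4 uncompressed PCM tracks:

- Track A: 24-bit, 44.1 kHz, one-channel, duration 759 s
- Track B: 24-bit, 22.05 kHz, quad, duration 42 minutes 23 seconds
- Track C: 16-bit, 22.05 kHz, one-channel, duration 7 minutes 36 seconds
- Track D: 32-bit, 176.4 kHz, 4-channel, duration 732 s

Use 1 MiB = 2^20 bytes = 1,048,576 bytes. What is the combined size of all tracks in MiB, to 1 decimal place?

2726.9 MiB

Track A: 44,100 × 759 × 3 × 1 = 100,415,700 bytes.
Track B: 42 minutes 23 seconds = 2,543 s; 22,050 × 2,543 × 3 × 4 = 672,877,800 bytes.
Track C: 7 minutes 36 seconds = 456 s; 22,050 × 456 × 2 × 1 = 20,109,600 bytes.
Track D: 176,400 × 732 × 4 × 4 = 2,065,996,800 bytes.
Total = 2,859,399,900 bytes = 2726.9 MiB.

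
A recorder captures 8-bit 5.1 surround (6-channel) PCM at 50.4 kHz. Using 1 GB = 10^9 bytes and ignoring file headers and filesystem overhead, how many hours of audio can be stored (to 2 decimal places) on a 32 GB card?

Uncompressed byte rate = 50,400 × 1 × 6 = 302,400 bytes/s.
Capacity = 32 × 1,000,000,000 = 32,000,000,000 bytes.
32,000,000,000 / 302,400 ≈ 105820.11 s → 29.39 hours.

29.39 hours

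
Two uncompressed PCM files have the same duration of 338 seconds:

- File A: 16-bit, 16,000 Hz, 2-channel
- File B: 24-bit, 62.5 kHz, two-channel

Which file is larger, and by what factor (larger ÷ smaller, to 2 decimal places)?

File A: 16,000 × 2 × 2 = 64,000 bytes/s.
File B: 62,500 × 3 × 2 = 375,000 bytes/s.
File B is larger; ratio = 126,750,000 / 21,632,000 = 5.86.

File B, by a factor of 5.86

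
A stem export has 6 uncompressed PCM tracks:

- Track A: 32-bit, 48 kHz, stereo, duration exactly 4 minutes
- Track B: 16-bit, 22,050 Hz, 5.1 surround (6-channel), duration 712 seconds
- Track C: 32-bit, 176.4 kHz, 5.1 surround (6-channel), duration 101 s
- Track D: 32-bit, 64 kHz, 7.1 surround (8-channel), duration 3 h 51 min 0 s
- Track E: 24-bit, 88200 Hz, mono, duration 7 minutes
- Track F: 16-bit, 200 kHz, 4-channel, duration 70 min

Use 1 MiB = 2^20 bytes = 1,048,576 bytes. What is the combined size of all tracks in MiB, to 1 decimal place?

Track A: exactly 4 minutes = 240 s; 48,000 × 240 × 4 × 2 = 92,160,000 bytes.
Track B: 22,050 × 712 × 2 × 6 = 188,395,200 bytes.
Track C: 176,400 × 101 × 4 × 6 = 427,593,600 bytes.
Track D: 3 h 51 min 0 s = 13,860 s; 64,000 × 13,860 × 4 × 8 = 28,385,280,000 bytes.
Track E: 7 minutes = 420 s; 88,200 × 420 × 3 × 1 = 111,132,000 bytes.
Track F: 70 min = 4,200 s; 200,000 × 4,200 × 2 × 4 = 6,720,000,000 bytes.
Total = 35,924,560,800 bytes = 34260.3 MiB.

34260.3 MiB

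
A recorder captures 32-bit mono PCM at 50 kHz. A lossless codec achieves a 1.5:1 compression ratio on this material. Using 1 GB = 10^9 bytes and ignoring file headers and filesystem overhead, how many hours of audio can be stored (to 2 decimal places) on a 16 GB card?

Uncompressed byte rate = 50,000 × 4 × 1 = 200,000 bytes/s.
After 1.5:1 compression, effective rate ≈ 133333.33 bytes/s.
Capacity = 16 × 1,000,000,000 = 16,000,000,000 bytes.
16,000,000,000 / effective rate ≈ 120000 s → 33.33 hours.

33.33 hours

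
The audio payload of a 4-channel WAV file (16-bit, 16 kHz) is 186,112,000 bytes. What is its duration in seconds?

Byte rate = 16,000 × 2 × 4 = 128,000 bytes/s.
Duration = 186,112,000 / 128,000 = 1,454 s.

1,454 seconds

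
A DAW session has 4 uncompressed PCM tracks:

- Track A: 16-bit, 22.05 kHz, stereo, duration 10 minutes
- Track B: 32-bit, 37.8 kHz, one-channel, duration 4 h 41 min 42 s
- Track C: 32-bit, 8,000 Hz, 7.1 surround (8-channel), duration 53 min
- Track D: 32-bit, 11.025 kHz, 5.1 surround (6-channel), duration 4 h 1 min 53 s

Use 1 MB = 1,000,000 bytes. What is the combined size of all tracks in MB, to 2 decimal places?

7262.72 MB

Track A: 10 minutes = 600 s; 22,050 × 600 × 2 × 2 = 52,920,000 bytes.
Track B: 4 h 41 min 42 s = 16,902 s; 37,800 × 16,902 × 4 × 1 = 2,555,582,400 bytes.
Track C: 53 min = 3,180 s; 8,000 × 3,180 × 4 × 8 = 814,080,000 bytes.
Track D: 4 h 1 min 53 s = 14,513 s; 11,025 × 14,513 × 4 × 6 = 3,840,139,800 bytes.
Total = 7,262,722,200 bytes = 7262.72 MB.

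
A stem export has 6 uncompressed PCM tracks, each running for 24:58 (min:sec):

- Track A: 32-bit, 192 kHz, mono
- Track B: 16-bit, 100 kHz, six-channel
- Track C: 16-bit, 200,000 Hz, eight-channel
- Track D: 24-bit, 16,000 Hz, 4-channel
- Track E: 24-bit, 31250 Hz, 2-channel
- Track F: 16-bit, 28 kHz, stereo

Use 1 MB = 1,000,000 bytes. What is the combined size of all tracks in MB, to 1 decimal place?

8477.9 MB

24:58 (min:sec) = 1,498 s.
Track A: 192,000 × 1,498 × 4 × 1 = 1,150,464,000 bytes.
Track B: 100,000 × 1,498 × 2 × 6 = 1,797,600,000 bytes.
Track C: 200,000 × 1,498 × 2 × 8 = 4,793,600,000 bytes.
Track D: 16,000 × 1,498 × 3 × 4 = 287,616,000 bytes.
Track E: 31,250 × 1,498 × 3 × 2 = 280,875,000 bytes.
Track F: 28,000 × 1,498 × 2 × 2 = 167,776,000 bytes.
Total = 8,477,931,000 bytes = 8477.9 MB.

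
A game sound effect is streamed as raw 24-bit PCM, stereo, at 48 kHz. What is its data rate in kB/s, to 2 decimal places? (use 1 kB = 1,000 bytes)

Bit rate = 48,000 × 24 × 2 = 2,304,000 bits/s.
2,304,000 / 8 = 288,000 B/s = 288.00 kB/s.

288.00 kB/s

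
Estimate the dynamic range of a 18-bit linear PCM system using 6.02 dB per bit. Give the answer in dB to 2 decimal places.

108.36 dB

18 × 6.02 = 108.36 dB.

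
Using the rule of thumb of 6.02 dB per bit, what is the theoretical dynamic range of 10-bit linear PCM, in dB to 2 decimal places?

60.20 dB

10 × 6.02 = 60.20 dB.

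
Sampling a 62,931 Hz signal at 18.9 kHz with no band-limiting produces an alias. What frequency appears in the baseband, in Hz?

6,231 Hz

Nyquist = 18,900/2 = 9,450 Hz; 62,931 Hz exceeds it.
Alias = |62,931 − 3×18,900| = |62,931 − 56,700| = 6,231 Hz.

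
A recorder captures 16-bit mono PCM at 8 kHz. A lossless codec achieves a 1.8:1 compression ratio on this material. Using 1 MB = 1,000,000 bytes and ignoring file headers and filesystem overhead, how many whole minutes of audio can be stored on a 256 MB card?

Uncompressed byte rate = 8,000 × 2 × 1 = 16,000 bytes/s.
After 1.8:1 compression, effective rate ≈ 8888.89 bytes/s.
Capacity = 256 × 1,000,000 = 256,000,000 bytes.
256,000,000 / effective rate ≈ 28800 s → 480 minutes.

480 minutes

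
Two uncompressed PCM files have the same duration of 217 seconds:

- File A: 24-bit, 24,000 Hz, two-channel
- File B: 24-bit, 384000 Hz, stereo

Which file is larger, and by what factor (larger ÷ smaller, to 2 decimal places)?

File B, by a factor of 16.00

File A: 24,000 × 3 × 2 = 144,000 bytes/s.
File B: 384,000 × 3 × 2 = 2,304,000 bytes/s.
File B is larger; ratio = 499,968,000 / 31,248,000 = 16.00.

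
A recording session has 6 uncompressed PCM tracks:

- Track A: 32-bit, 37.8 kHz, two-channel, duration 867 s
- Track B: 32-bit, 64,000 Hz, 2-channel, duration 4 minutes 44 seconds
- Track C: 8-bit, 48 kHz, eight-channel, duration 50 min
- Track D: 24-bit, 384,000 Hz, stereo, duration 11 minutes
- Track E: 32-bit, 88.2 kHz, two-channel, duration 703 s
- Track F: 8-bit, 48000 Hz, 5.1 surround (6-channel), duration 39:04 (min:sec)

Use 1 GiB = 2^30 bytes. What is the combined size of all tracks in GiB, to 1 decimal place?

Track A: 37,800 × 867 × 4 × 2 = 262,180,800 bytes.
Track B: 4 minutes 44 seconds = 284 s; 64,000 × 284 × 4 × 2 = 145,408,000 bytes.
Track C: 50 min = 3,000 s; 48,000 × 3,000 × 1 × 8 = 1,152,000,000 bytes.
Track D: 11 minutes = 660 s; 384,000 × 660 × 3 × 2 = 1,520,640,000 bytes.
Track E: 88,200 × 703 × 4 × 2 = 496,036,800 bytes.
Track F: 39:04 (min:sec) = 2,344 s; 48,000 × 2,344 × 1 × 6 = 675,072,000 bytes.
Total = 4,251,337,600 bytes = 4.0 GiB.

4.0 GiB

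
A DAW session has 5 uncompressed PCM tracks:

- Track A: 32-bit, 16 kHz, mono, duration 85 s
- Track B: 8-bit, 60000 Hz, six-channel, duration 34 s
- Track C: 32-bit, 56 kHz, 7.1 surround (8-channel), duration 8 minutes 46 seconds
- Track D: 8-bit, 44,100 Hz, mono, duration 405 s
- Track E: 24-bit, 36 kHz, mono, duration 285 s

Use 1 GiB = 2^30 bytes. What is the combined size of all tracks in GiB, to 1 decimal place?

0.9 GiB

Track A: 16,000 × 85 × 4 × 1 = 5,440,000 bytes.
Track B: 60,000 × 34 × 1 × 6 = 12,240,000 bytes.
Track C: 8 minutes 46 seconds = 526 s; 56,000 × 526 × 4 × 8 = 942,592,000 bytes.
Track D: 44,100 × 405 × 1 × 1 = 17,860,500 bytes.
Track E: 36,000 × 285 × 3 × 1 = 30,780,000 bytes.
Total = 1,008,912,500 bytes = 0.9 GiB.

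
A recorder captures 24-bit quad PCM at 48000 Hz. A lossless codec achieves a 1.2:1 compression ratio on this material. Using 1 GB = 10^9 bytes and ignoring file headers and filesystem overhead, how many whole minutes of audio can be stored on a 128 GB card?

4,444 minutes

Uncompressed byte rate = 48,000 × 3 × 4 = 576,000 bytes/s.
After 1.2:1 compression, effective rate ≈ 480000 bytes/s.
Capacity = 128 × 1,000,000,000 = 128,000,000,000 bytes.
128,000,000,000 / effective rate ≈ 266666.67 s → 4,444 minutes.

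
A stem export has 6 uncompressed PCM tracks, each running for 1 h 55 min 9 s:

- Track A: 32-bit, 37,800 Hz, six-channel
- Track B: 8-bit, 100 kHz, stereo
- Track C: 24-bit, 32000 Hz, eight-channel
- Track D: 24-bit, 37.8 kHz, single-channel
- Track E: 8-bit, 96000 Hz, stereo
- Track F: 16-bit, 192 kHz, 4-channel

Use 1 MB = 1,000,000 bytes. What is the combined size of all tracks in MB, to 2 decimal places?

25677.99 MB

1 h 55 min 9 s = 6,909 s.
Track A: 37,800 × 6,909 × 4 × 6 = 6,267,844,800 bytes.
Track B: 100,000 × 6,909 × 1 × 2 = 1,381,800,000 bytes.
Track C: 32,000 × 6,909 × 3 × 8 = 5,306,112,000 bytes.
Track D: 37,800 × 6,909 × 3 × 1 = 783,480,600 bytes.
Track E: 96,000 × 6,909 × 1 × 2 = 1,326,528,000 bytes.
Track F: 192,000 × 6,909 × 2 × 4 = 10,612,224,000 bytes.
Total = 25,677,989,400 bytes = 25677.99 MB.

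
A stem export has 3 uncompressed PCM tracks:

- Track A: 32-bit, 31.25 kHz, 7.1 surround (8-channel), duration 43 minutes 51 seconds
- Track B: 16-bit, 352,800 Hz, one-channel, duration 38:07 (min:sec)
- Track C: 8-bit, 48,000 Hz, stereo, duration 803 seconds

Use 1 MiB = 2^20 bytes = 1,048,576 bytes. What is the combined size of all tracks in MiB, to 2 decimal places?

4121.59 MiB

Track A: 43 minutes 51 seconds = 2,631 s; 31,250 × 2,631 × 4 × 8 = 2,631,000,000 bytes.
Track B: 38:07 (min:sec) = 2,287 s; 352,800 × 2,287 × 2 × 1 = 1,613,707,200 bytes.
Track C: 48,000 × 803 × 1 × 2 = 77,088,000 bytes.
Total = 4,321,795,200 bytes = 4121.59 MiB.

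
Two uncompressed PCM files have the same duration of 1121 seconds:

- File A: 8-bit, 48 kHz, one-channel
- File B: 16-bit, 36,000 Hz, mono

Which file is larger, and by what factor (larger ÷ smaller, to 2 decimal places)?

File A: 48,000 × 1 × 1 = 48,000 bytes/s.
File B: 36,000 × 2 × 1 = 72,000 bytes/s.
File B is larger; ratio = 80,712,000 / 53,808,000 = 1.50.

File B, by a factor of 1.50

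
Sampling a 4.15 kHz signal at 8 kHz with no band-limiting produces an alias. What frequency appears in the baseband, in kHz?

Nyquist = 8,000/2 = 4,000 Hz; 4,150 Hz exceeds it.
Alias = |4,150 − 1×8,000| = |4,150 − 8,000| = 3,850 Hz = 3.85 kHz.

3.85 kHz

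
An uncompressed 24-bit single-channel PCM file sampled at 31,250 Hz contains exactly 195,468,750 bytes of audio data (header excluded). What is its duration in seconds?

Byte rate = 31,250 × 3 × 1 = 93,750 bytes/s.
Duration = 195,468,750 / 93,750 = 2,085 s.

2,085 seconds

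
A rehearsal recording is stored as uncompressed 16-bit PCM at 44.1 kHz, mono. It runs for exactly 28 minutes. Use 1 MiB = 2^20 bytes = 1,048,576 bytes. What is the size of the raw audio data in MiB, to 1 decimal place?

Duration = exactly 28 minutes = 1,680 s.
Bytes = 44,100 samples/s × 1,680 s × 2 bytes/sample × 1 ch = 148,176,000 bytes.
148,176,000 / 1,048,576 = 141.3 MiB.

141.3 MiB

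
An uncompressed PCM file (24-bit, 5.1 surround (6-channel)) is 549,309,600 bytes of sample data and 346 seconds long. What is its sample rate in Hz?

88,200 Hz

Bytes = sample_rate × seconds × bytes_per_sample × channels.
sample_rate = 549,309,600 / (346 × 3 × 6) = 549,309,600 / 6,228 = 88,200 Hz.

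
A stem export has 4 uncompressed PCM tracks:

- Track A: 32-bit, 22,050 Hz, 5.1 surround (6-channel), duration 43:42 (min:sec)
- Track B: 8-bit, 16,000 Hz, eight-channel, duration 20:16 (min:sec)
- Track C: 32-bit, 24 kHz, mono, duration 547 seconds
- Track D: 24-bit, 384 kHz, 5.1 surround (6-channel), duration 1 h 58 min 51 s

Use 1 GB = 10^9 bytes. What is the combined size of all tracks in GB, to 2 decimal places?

Track A: 43:42 (min:sec) = 2,622 s; 22,050 × 2,622 × 4 × 6 = 1,387,562,400 bytes.
Track B: 20:16 (min:sec) = 1,216 s; 16,000 × 1,216 × 1 × 8 = 155,648,000 bytes.
Track C: 24,000 × 547 × 4 × 1 = 52,512,000 bytes.
Track D: 1 h 58 min 51 s = 7,131 s; 384,000 × 7,131 × 3 × 6 = 49,289,472,000 bytes.
Total = 50,885,194,400 bytes = 50.89 GB.

50.89 GB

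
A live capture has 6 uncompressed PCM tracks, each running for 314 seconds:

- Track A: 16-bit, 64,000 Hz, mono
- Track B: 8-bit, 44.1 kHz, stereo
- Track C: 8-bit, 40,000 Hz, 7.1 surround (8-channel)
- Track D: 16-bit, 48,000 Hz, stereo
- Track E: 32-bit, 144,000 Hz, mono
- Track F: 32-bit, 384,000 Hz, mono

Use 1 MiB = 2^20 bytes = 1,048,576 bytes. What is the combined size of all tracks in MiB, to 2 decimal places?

Track A: 64,000 × 314 × 2 × 1 = 40,192,000 bytes.
Track B: 44,100 × 314 × 1 × 2 = 27,694,800 bytes.
Track C: 40,000 × 314 × 1 × 8 = 100,480,000 bytes.
Track D: 48,000 × 314 × 2 × 2 = 60,288,000 bytes.
Track E: 144,000 × 314 × 4 × 1 = 180,864,000 bytes.
Track F: 384,000 × 314 × 4 × 1 = 482,304,000 bytes.
Total = 891,822,800 bytes = 850.51 MiB.

850.51 MiB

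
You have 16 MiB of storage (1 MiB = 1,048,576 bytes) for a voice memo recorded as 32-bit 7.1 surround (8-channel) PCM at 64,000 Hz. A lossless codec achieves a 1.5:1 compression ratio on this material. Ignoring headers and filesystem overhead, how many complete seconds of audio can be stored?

12 seconds

Uncompressed byte rate = 64,000 × 4 × 8 = 2,048,000 bytes/s.
After 1.5:1 compression, effective rate ≈ 1365333.33 bytes/s.
Capacity = 16 × 1,048,576 = 16,777,216 bytes.
16,777,216 / effective rate ≈ 12.29 s → 12 seconds.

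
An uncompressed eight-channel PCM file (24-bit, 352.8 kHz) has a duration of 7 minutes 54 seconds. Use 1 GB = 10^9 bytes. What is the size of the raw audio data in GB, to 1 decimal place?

Duration = 7 minutes 54 seconds = 474 s.
Bytes = 352,800 samples/s × 474 s × 3 bytes/sample × 8 ch = 4,013,452,800 bytes.
4,013,452,800 / 1,000,000,000 = 4.0 GB.

4.0 GB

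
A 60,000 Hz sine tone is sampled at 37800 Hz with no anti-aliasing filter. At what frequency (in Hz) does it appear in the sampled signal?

Nyquist = 37,800/2 = 18,900 Hz; 60,000 Hz exceeds it.
Alias = |60,000 − 2×37,800| = |60,000 − 75,600| = 15,600 Hz.

15,600 Hz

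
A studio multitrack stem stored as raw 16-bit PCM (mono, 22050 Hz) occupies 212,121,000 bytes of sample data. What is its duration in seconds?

Byte rate = 22,050 × 2 × 1 = 44,100 bytes/s.
Duration = 212,121,000 / 44,100 = 4,810 s.

4,810 seconds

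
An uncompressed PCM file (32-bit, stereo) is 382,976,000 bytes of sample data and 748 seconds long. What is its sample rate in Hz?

64,000 Hz

Bytes = sample_rate × seconds × bytes_per_sample × channels.
sample_rate = 382,976,000 / (748 × 4 × 2) = 382,976,000 / 5,984 = 64,000 Hz.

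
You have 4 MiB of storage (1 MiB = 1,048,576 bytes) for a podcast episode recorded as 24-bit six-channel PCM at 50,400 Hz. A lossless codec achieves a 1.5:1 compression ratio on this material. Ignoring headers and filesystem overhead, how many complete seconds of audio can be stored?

Uncompressed byte rate = 50,400 × 3 × 6 = 907,200 bytes/s.
After 1.5:1 compression, effective rate ≈ 604800 bytes/s.
Capacity = 4 × 1,048,576 = 4,194,304 bytes.
4,194,304 / effective rate ≈ 6.94 s → 6 seconds.

6 seconds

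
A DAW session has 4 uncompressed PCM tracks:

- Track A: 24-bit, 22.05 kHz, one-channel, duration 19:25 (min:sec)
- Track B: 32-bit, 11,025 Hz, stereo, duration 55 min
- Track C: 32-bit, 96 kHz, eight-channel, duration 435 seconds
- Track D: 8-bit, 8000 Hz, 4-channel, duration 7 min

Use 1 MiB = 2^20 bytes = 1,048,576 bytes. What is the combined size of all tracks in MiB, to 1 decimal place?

Track A: 19:25 (min:sec) = 1,165 s; 22,050 × 1,165 × 3 × 1 = 77,064,750 bytes.
Track B: 55 min = 3,300 s; 11,025 × 3,300 × 4 × 2 = 291,060,000 bytes.
Track C: 96,000 × 435 × 4 × 8 = 1,336,320,000 bytes.
Track D: 7 min = 420 s; 8,000 × 420 × 1 × 4 = 13,440,000 bytes.
Total = 1,717,884,750 bytes = 1638.3 MiB.

1638.3 MiB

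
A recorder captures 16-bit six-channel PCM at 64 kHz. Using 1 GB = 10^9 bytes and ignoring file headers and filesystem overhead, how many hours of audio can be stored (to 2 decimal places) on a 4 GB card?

1.45 hours

Uncompressed byte rate = 64,000 × 2 × 6 = 768,000 bytes/s.
Capacity = 4 × 1,000,000,000 = 4,000,000,000 bytes.
4,000,000,000 / 768,000 ≈ 5208.33 s → 1.45 hours.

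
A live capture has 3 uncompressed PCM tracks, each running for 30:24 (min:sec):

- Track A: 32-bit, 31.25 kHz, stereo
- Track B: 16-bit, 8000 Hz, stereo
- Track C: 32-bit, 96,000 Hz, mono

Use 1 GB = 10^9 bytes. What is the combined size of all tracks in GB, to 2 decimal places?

1.21 GB

30:24 (min:sec) = 1,824 s.
Track A: 31,250 × 1,824 × 4 × 2 = 456,000,000 bytes.
Track B: 8,000 × 1,824 × 2 × 2 = 58,368,000 bytes.
Track C: 96,000 × 1,824 × 4 × 1 = 700,416,000 bytes.
Total = 1,214,784,000 bytes = 1.21 GB.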